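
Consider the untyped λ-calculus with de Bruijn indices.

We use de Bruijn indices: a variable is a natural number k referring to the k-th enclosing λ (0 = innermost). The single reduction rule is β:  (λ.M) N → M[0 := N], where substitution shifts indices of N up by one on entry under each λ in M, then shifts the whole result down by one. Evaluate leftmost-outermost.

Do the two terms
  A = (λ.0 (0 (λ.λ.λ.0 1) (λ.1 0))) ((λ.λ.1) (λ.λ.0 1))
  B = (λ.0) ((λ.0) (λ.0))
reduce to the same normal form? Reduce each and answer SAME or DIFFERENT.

Answer: DIFFERENT — A ⇓ λ.λ.0 1, B ⇓ λ.0

Derivation:
Term A:
  start: (λ.0 (0 (λ.λ.λ.0 1) (λ.1 0))) ((λ.λ.1) (λ.λ.0 1))
  step 1: (λ.λ.1) (λ.λ.0 1) ((λ.λ.1) (λ.λ.0 1) (λ.λ.λ.0 1) (λ.(λ.λ.1) (λ.λ.0 1) 0))
  step 2: (λ.λ.λ.0 1) ((λ.λ.1) (λ.λ.0 1) (λ.λ.λ.0 1) (λ.(λ.λ.1) (λ.λ.0 1) 0))
  step 3: λ.λ.0 1

Term B:
  start: (λ.0) ((λ.0) (λ.0))
  step 1: (λ.0) (λ.0)
  step 2: λ.0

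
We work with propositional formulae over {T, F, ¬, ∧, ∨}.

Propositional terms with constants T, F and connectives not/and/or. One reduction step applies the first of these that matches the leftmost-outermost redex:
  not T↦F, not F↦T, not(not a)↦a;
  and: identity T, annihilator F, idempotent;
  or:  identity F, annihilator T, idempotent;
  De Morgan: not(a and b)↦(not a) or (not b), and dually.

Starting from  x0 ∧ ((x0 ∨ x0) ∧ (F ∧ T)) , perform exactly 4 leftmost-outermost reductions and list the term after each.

  start: x0 ∧ ((x0 ∨ x0) ∧ (F ∧ T))
  [1] x0 ∧ (x0 ∧ (F ∧ T))
  [2] x0 ∧ (x0 ∧ F)
  [3] x0 ∧ F
  [4] F

Answer: after 4 steps: F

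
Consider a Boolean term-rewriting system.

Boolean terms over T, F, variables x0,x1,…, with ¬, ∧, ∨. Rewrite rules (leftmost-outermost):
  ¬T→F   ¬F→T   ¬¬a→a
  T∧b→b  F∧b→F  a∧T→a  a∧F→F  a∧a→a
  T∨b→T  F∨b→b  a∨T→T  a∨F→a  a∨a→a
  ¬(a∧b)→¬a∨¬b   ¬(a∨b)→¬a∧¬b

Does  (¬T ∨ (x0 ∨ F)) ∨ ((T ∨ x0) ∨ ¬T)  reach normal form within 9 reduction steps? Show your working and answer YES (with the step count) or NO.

  start: (¬T ∨ (x0 ∨ F)) ∨ ((T ∨ x0) ∨ ¬T)
  →1  (F ∨ (x0 ∨ F)) ∨ ((T ∨ x0) ∨ ¬T)
  →2  (x0 ∨ F) ∨ ((T ∨ x0) ∨ ¬T)
  →3  x0 ∨ ((T ∨ x0) ∨ ¬T)
  →4  x0 ∨ (T ∨ ¬T)
  →5  x0 ∨ T
  →6  T

Answer: YES — reaches normal form T in 6 ≤ 9 steps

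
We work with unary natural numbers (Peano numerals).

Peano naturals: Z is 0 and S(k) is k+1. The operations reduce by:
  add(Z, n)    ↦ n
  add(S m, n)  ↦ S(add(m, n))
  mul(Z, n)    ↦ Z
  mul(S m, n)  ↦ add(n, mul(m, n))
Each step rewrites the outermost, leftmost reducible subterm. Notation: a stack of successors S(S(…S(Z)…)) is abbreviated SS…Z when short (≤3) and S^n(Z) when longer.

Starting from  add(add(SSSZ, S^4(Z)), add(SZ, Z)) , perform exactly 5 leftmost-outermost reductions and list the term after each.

Answer: after 5 steps: S(S(add(S(add(Z, S^4(Z))), add(SZ, Z))))

Reduction:
  start: add(add(SSSZ, S^4(Z)), add(SZ, Z))
  step 1: add(S(add(SSZ, S^4(Z))), add(SZ, Z))
  step 2: S(add(add(SSZ, S^4(Z)), add(SZ, Z)))
  step 3: S(add(S(add(SZ, S^4(Z))), add(SZ, Z)))
  step 4: S(S(add(add(SZ, S^4(Z)), add(SZ, Z))))
  step 5: S(S(add(S(add(Z, S^4(Z))), add(SZ, Z))))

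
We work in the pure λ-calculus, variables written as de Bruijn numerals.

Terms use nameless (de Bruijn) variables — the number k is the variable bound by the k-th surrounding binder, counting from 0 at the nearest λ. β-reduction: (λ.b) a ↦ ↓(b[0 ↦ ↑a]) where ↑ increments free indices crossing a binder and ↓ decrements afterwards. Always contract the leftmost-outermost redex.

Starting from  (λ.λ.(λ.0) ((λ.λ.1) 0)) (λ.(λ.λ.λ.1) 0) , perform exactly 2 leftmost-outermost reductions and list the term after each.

Answer: after 2 steps: λ.(λ.λ.1) 0

Working:
  start: (λ.λ.(λ.0) ((λ.λ.1) 0)) (λ.(λ.λ.λ.1) 0)
  →1  λ.(λ.0) ((λ.λ.1) 0)
  →2  λ.(λ.λ.1) 0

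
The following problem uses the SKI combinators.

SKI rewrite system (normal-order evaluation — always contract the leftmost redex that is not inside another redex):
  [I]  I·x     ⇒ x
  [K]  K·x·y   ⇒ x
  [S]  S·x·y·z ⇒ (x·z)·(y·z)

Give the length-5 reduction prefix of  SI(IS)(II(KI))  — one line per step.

Answer: after 5 steps: I

Derivation:
  start: SI(IS)(II(KI))
  [1] I(II(KI))(IS(II(KI)))
  [2] II(KI)(IS(II(KI)))
  [3] I(KI)(IS(II(KI)))
  [4] KI(IS(II(KI)))
  [5] I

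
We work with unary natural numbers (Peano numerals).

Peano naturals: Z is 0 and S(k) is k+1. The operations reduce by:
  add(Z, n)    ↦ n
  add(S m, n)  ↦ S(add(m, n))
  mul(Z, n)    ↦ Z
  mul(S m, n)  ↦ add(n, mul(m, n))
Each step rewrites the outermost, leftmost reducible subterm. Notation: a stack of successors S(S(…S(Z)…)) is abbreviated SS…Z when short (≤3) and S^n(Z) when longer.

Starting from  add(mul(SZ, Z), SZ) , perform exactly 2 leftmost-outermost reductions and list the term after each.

  start: add(mul(SZ, Z), SZ)
  step 1: add(add(Z, mul(Z, Z)), SZ)
  step 2: add(mul(Z, Z), SZ)

Answer: after 2 steps: add(mul(Z, Z), SZ)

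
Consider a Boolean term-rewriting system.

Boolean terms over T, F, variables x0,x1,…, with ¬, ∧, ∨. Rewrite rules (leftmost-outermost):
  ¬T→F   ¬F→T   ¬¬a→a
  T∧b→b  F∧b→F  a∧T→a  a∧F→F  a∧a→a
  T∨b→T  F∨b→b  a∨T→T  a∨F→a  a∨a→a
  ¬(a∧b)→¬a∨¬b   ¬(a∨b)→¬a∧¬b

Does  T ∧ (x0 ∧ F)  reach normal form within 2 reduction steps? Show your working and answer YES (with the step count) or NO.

Answer: YES — reaches normal form F in 2 ≤ 2 steps

Derivation:
  start: T ∧ (x0 ∧ F)
  →1  x0 ∧ F
  →2  F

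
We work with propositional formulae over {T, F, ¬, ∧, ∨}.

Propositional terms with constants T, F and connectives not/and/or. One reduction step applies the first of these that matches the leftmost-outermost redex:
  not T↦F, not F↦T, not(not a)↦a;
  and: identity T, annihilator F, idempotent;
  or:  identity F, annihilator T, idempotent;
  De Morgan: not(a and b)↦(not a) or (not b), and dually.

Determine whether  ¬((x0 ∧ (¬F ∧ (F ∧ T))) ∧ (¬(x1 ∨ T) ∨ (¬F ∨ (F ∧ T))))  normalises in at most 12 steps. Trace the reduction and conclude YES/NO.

  start: ¬((x0 ∧ (¬F ∧ (F ∧ T))) ∧ (¬(x1 ∨ T) ∨ (¬F ∨ (F ∧ T))))
  step 1: ¬(x0 ∧ (¬F ∧ (F ∧ T))) ∨ ¬(¬(x1 ∨ T) ∨ (¬F ∨ (F ∧ T)))
  step 2: (¬x0 ∨ ¬(¬F ∧ (F ∧ T))) ∨ ¬(¬(x1 ∨ T) ∨ (¬F ∨ (F ∧ T)))
  step 3: (¬x0 ∨ (¬¬F ∨ ¬(F ∧ T))) ∨ ¬(¬(x1 ∨ T) ∨ (¬F ∨ (F ∧ T)))
  step 4: (¬x0 ∨ (F ∨ ¬(F ∧ T))) ∨ ¬(¬(x1 ∨ T) ∨ (¬F ∨ (F ∧ T)))
  step 5: (¬x0 ∨ ¬(F ∧ T)) ∨ ¬(¬(x1 ∨ T) ∨ (¬F ∨ (F ∧ T)))
  step 6: (¬x0 ∨ (¬F ∨ ¬T)) ∨ ¬(¬(x1 ∨ T) ∨ (¬F ∨ (F ∧ T)))
  step 7: (¬x0 ∨ (T ∨ ¬T)) ∨ ¬(¬(x1 ∨ T) ∨ (¬F ∨ (F ∧ T)))
  step 8: (¬x0 ∨ T) ∨ ¬(¬(x1 ∨ T) ∨ (¬F ∨ (F ∧ T)))
  step 9: T ∨ ¬(¬(x1 ∨ T) ∨ (¬F ∨ (F ∧ T)))
  step 10: T

Answer: YES — reaches normal form T in 10 ≤ 12 steps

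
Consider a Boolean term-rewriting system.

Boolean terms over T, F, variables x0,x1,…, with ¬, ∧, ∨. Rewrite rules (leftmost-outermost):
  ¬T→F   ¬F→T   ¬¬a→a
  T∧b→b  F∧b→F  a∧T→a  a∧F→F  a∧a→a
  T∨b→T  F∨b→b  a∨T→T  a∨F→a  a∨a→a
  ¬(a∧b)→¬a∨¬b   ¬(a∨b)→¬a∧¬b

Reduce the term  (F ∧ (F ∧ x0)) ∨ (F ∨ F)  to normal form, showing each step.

  start: (F ∧ (F ∧ x0)) ∨ (F ∨ F)
  step 1: F ∨ (F ∨ F)
  step 2: F ∨ F
  step 3: F

Answer: normal form = F  (in 3 steps)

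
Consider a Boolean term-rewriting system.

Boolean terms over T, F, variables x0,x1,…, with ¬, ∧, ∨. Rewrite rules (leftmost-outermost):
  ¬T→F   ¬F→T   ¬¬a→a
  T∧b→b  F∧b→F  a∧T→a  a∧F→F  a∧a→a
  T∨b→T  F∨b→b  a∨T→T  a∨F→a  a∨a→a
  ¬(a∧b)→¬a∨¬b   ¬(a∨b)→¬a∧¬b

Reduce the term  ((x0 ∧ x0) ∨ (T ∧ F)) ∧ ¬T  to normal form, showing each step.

  start: ((x0 ∧ x0) ∨ (T ∧ F)) ∧ ¬T
  step 1: (x0 ∨ (T ∧ F)) ∧ ¬T
  step 2: (x0 ∨ F) ∧ ¬T
  step 3: x0 ∧ ¬T
  step 4: x0 ∧ F
  step 5: F

Answer: normal form = F  (in 5 steps)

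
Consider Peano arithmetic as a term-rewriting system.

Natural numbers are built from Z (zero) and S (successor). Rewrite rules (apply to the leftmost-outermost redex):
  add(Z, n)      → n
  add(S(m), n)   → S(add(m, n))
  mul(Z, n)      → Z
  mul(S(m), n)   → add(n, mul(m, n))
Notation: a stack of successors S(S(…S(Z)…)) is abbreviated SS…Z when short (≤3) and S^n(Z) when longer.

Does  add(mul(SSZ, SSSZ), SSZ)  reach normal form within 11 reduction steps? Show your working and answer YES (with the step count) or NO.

Answer: NO — after 11 steps the term is S(S(S(S(add(add(SSZ, mul(Z, SSSZ)), SSZ))))), not yet normal

Working:
  start: add(mul(SSZ, SSSZ), SSZ)
  step 1: add(add(SSSZ, mul(SZ, SSSZ)), SSZ)
  step 2: add(S(add(SSZ, mul(SZ, SSSZ))), SSZ)
  step 3: S(add(add(SSZ, mul(SZ, SSSZ)), SSZ))
  step 4: S(add(S(add(SZ, mul(SZ, SSSZ))), SSZ))
  step 5: S(S(add(add(SZ, mul(SZ, SSSZ)), SSZ)))
  step 6: S(S(add(S(add(Z, mul(SZ, SSSZ))), SSZ)))
  step 7: S(S(S(add(add(Z, mul(SZ, SSSZ)), SSZ))))
  step 8: S(S(S(add(mul(SZ, SSSZ), SSZ))))
  step 9: S(S(S(add(add(SSSZ, mul(Z, SSSZ)), SSZ))))
  step 10: S(S(S(add(S(add(SSZ, mul(Z, SSSZ))), SSZ))))
  step 11: S(S(S(S(add(add(SSZ, mul(Z, SSSZ)), SSZ)))))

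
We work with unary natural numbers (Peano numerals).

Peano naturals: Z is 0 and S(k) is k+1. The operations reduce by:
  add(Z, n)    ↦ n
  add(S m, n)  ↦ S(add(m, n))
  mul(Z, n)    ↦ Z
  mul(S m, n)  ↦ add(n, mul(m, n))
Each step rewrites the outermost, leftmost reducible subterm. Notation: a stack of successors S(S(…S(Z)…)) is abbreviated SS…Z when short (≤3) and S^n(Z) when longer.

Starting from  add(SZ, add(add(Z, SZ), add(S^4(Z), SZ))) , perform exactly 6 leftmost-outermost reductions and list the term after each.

Answer: after 6 steps: S(S(S(add(SSSZ, SZ))))

Working:
  start: add(SZ, add(add(Z, SZ), add(S^4(Z), SZ)))
  →1  S(add(Z, add(add(Z, SZ), add(S^4(Z), SZ))))
  →2  S(add(add(Z, SZ), add(S^4(Z), SZ)))
  →3  S(add(SZ, add(S^4(Z), SZ)))
  →4  S(S(add(Z, add(S^4(Z), SZ))))
  →5  S(S(add(S^4(Z), SZ)))
  →6  S(S(S(add(SSSZ, SZ))))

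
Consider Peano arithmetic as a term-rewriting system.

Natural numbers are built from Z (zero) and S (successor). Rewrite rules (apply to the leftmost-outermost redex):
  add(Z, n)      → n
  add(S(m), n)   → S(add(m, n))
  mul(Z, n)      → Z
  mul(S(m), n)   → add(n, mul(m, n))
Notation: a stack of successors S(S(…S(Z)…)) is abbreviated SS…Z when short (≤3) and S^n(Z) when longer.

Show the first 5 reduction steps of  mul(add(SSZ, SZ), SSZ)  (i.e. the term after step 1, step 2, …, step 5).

  start: mul(add(SSZ, SZ), SSZ)
  →1  mul(S(add(SZ, SZ)), SSZ)
  →2  add(SSZ, mul(add(SZ, SZ), SSZ))
  →3  S(add(SZ, mul(add(SZ, SZ), SSZ)))
  →4  S(S(add(Z, mul(add(SZ, SZ), SSZ))))
  →5  S(S(mul(add(SZ, SZ), SSZ)))

Answer: after 5 steps: S(S(mul(add(SZ, SZ), SSZ)))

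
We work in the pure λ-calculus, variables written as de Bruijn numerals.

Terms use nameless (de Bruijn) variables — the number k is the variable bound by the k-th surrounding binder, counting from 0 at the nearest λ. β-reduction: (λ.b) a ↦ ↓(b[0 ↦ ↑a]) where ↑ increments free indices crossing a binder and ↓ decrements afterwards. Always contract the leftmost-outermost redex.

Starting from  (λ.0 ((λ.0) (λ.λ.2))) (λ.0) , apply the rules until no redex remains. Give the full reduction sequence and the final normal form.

Answer: normal form = λ.λ.λ.0  (in 3 steps)

Working:
  start: (λ.0 ((λ.0) (λ.λ.2))) (λ.0)
  step 1: (λ.0) ((λ.0) (λ.λ.λ.0))
  step 2: (λ.0) (λ.λ.λ.0)
  step 3: λ.λ.λ.0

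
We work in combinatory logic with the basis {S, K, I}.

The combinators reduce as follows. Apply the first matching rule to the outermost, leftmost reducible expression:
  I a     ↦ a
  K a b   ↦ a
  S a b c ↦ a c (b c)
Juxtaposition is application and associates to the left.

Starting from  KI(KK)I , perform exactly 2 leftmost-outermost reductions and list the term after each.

Answer: after 2 steps: I

Reduction:
  start: KI(KK)I
  [1] II
  [2] I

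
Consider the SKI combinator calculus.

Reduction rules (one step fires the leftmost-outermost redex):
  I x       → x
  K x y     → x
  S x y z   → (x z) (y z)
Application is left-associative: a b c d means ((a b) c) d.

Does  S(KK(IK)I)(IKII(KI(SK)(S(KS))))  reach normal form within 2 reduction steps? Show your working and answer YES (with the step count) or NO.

  start: S(KK(IK)I)(IKII(KI(SK)(S(KS))))
  [1] S(KI)(IKII(KI(SK)(S(KS))))
  [2] S(KI)(KII(KI(SK)(S(KS))))

Answer: NO — after 2 steps the term is S(KI)(KII(KI(SK)(S(KS)))), not yet normal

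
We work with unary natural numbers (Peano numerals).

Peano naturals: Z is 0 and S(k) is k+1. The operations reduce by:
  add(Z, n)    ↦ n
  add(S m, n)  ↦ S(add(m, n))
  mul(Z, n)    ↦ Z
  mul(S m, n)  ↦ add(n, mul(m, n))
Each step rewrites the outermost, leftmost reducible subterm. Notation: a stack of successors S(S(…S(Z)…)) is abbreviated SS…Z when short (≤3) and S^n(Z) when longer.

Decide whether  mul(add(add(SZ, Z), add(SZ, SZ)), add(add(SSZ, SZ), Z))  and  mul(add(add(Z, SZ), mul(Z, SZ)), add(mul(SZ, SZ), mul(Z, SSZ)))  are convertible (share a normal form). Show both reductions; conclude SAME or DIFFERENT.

Term A:
  start: mul(add(add(SZ, Z), add(SZ, SZ)), add(add(SSZ, SZ), Z))
  step 1: mul(add(S(add(Z, Z)), add(SZ, SZ)), add(add(SSZ, SZ), Z))
  step 2: mul(S(add(add(Z, Z), add(SZ, SZ))), add(add(SSZ, SZ), Z))
  step 3: add(add(add(SSZ, SZ), Z), mul(add(add(Z, Z), add(SZ, SZ)), add(add(SSZ, SZ), Z)))
  step 4: add(add(S(add(SZ, SZ)), Z), mul(add(add(Z, Z), add(SZ, SZ)), add(add(SSZ, SZ), Z)))
  step 5: add(S(add(add(SZ, SZ), Z)), mul(add(add(Z, Z), add(SZ, SZ)), add(add(SSZ, SZ), Z)))
  step 6: S(add(add(add(SZ, SZ), Z), mul(add(add(Z, Z), add(SZ, SZ)), add(add(SSZ, SZ), Z))))
  step 7: S(add(add(S(add(Z, SZ)), Z), mul(add(add(Z, Z), add(SZ, SZ)), add(add(SSZ, SZ), Z))))
  step 8: S(add(S(add(add(Z, SZ), Z)), mul(add(add(Z, Z), add(SZ, SZ)), add(add(SSZ, SZ), Z))))
  step 9: S(S(add(add(add(Z, SZ), Z), mul(add(add(Z, Z), add(SZ, SZ)), add(add(SSZ, SZ), Z)))))
  step 10: S(S(add(add(SZ, Z), mul(add(add(Z, Z), add(SZ, SZ)), add(add(SSZ, SZ), Z)))))
  step 11: S(S(add(S(add(Z, Z)), mul(add(add(Z, Z), add(SZ, SZ)), add(add(SSZ, SZ), Z)))))
  step 12: S(S(S(add(add(Z, Z), mul(add(add(Z, Z), add(SZ, SZ)), add(add(SSZ, SZ), Z))))))
  step 13: S(S(S(add(Z, mul(add(add(Z, Z), add(SZ, SZ)), add(add(SSZ, SZ), Z))))))
  step 14: S(S(S(mul(add(add(Z, Z), add(SZ, SZ)), add(add(SSZ, SZ), Z)))))
  step 15: S(S(S(mul(add(Z, add(SZ, SZ)), add(add(SSZ, SZ), Z)))))
  step 16: S(S(S(mul(add(SZ, SZ), add(add(SSZ, SZ), Z)))))
  step 17: S(S(S(mul(S(add(Z, SZ)), add(add(SSZ, SZ), Z)))))
  step 18: S(S(S(add(add(add(SSZ, SZ), Z), mul(add(Z, SZ), add(add(SSZ, SZ), Z))))))
  step 19: S(S(S(add(add(S(add(SZ, SZ)), Z), mul(add(Z, SZ), add(add(SSZ, SZ), Z))))))
  step 20: S(S(S(add(S(add(add(SZ, SZ), Z)), mul(add(Z, SZ), add(add(SSZ, SZ), Z))))))
  step 21: S(S(S(S(add(add(add(SZ, SZ), Z), mul(add(Z, SZ), add(add(SSZ, SZ), Z)))))))
  step 22: S(S(S(S(add(add(S(add(Z, SZ)), Z), mul(add(Z, SZ), add(add(SSZ, SZ), Z)))))))
  step 23: S(S(S(S(add(S(add(add(Z, SZ), Z)), mul(add(Z, SZ), add(add(SSZ, SZ), Z)))))))
  step 24: S(S(S(S(S(add(add(add(Z, SZ), Z), mul(add(Z, SZ), add(add(SSZ, SZ), Z))))))))
  step 25: S(S(S(S(S(add(add(SZ, Z), mul(add(Z, SZ), add(add(SSZ, SZ), Z))))))))
  step 26: S(S(S(S(S(add(S(add(Z, Z)), mul(add(Z, SZ), add(add(SSZ, SZ), Z))))))))
  step 27: S(S(S(S(S(S(add(add(Z, Z), mul(add(Z, SZ), add(add(SSZ, SZ), Z)))))))))
  step 28: S(S(S(S(S(S(add(Z, mul(add(Z, SZ), add(add(SSZ, SZ), Z)))))))))
  step 29: S(S(S(S(S(S(mul(add(Z, SZ), add(add(SSZ, SZ), Z))))))))
  step 30: S(S(S(S(S(S(mul(SZ, add(add(SSZ, SZ), Z))))))))
  step 31: S(S(S(S(S(S(add(add(add(SSZ, SZ), Z), mul(Z, add(add(SSZ, SZ), Z)))))))))
  step 32: S(S(S(S(S(S(add(add(S(add(SZ, SZ)), Z), mul(Z, add(add(SSZ, SZ), Z)))))))))
  step 33: S(S(S(S(S(S(add(S(add(add(SZ, SZ), Z)), mul(Z, add(add(SSZ, SZ), Z)))))))))
  step 34: S(S(S(S(S(S(S(add(add(add(SZ, SZ), Z), mul(Z, add(add(SSZ, SZ), Z))))))))))
  step 35: S(S(S(S(S(S(S(add(add(S(add(Z, SZ)), Z), mul(Z, add(add(SSZ, SZ), Z))))))))))
  step 36: S(S(S(S(S(S(S(add(S(add(add(Z, SZ), Z)), mul(Z, add(add(SSZ, SZ), Z))))))))))
  step 37: S(S(S(S(S(S(S(S(add(add(add(Z, SZ), Z), mul(Z, add(add(SSZ, SZ), Z)))))))))))
  step 38: S(S(S(S(S(S(S(S(add(add(SZ, Z), mul(Z, add(add(SSZ, SZ), Z)))))))))))
  step 39: S(S(S(S(S(S(S(S(add(S(add(Z, Z)), mul(Z, add(add(SSZ, SZ), Z)))))))))))
  step 40: S(S(S(S(S(S(S(S(S(add(add(Z, Z), mul(Z, add(add(SSZ, SZ), Z))))))))))))
  step 41: S(S(S(S(S(S(S(S(S(add(Z, mul(Z, add(add(SSZ, SZ), Z))))))))))))
  step 42: S(S(S(S(S(S(S(S(S(mul(Z, add(add(SSZ, SZ), Z)))))))))))
  step 43: S^9(Z)

Term B:
  start: mul(add(add(Z, SZ), mul(Z, SZ)), add(mul(SZ, SZ), mul(Z, SSZ)))
  step 1: mul(add(SZ, mul(Z, SZ)), add(mul(SZ, SZ), mul(Z, SSZ)))
  step 2: mul(S(add(Z, mul(Z, SZ))), add(mul(SZ, SZ), mul(Z, SSZ)))
  step 3: add(add(mul(SZ, SZ), mul(Z, SSZ)), mul(add(Z, mul(Z, SZ)), add(mul(SZ, SZ), mul(Z, SSZ))))
  step 4: add(add(add(SZ, mul(Z, SZ)), mul(Z, SSZ)), mul(add(Z, mul(Z, SZ)), add(mul(SZ, SZ), mul(Z, SSZ))))
  step 5: add(add(S(add(Z, mul(Z, SZ))), mul(Z, SSZ)), mul(add(Z, mul(Z, SZ)), add(mul(SZ, SZ), mul(Z, SSZ))))
  step 6: add(S(add(add(Z, mul(Z, SZ)), mul(Z, SSZ))), mul(add(Z, mul(Z, SZ)), add(mul(SZ, SZ), mul(Z, SSZ))))
  step 7: S(add(add(add(Z, mul(Z, SZ)), mul(Z, SSZ)), mul(add(Z, mul(Z, SZ)), add(mul(SZ, SZ), mul(Z, SSZ)))))
  step 8: S(add(add(mul(Z, SZ), mul(Z, SSZ)), mul(add(Z, mul(Z, SZ)), add(mul(SZ, SZ), mul(Z, SSZ)))))
  step 9: S(add(add(Z, mul(Z, SSZ)), mul(add(Z, mul(Z, SZ)), add(mul(SZ, SZ), mul(Z, SSZ)))))
  step 10: S(add(mul(Z, SSZ), mul(add(Z, mul(Z, SZ)), add(mul(SZ, SZ), mul(Z, SSZ)))))
  step 11: S(add(Z, mul(add(Z, mul(Z, SZ)), add(mul(SZ, SZ), mul(Z, SSZ)))))
  step 12: S(mul(add(Z, mul(Z, SZ)), add(mul(SZ, SZ), mul(Z, SSZ))))
  step 13: S(mul(mul(Z, SZ), add(mul(SZ, SZ), mul(Z, SSZ))))
  step 14: S(mul(Z, add(mul(SZ, SZ), mul(Z, SSZ))))
  step 15: SZ

Answer: DIFFERENT — A ⇓ S^9(Z), B ⇓ SZ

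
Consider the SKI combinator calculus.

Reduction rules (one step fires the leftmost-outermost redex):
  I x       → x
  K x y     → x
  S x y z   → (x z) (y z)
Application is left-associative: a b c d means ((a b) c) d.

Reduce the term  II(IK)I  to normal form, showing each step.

Answer: normal form = KI  (in 3 steps)

Working:
  start: II(IK)I
  →1  I(IK)I
  →2  IKI
  →3  KI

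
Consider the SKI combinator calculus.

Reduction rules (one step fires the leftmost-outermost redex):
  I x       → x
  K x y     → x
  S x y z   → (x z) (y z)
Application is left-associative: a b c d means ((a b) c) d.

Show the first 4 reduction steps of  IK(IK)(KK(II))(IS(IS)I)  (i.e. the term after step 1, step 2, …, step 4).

  start: IK(IK)(KK(II))(IS(IS)I)
  →1  K(IK)(KK(II))(IS(IS)I)
  →2  IK(IS(IS)I)
  →3  K(IS(IS)I)
  →4  K(S(IS)I)

Answer: after 4 steps: K(S(IS)I)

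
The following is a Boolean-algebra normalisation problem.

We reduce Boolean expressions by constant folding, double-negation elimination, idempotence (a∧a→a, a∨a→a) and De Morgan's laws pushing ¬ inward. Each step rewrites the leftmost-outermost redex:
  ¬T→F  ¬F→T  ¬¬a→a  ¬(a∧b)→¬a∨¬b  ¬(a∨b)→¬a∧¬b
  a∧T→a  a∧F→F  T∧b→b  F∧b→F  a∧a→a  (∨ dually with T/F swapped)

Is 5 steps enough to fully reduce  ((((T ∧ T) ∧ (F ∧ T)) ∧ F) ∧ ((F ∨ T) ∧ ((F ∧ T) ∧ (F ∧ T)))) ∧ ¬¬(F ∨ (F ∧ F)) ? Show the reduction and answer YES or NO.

  start: ((((T ∧ T) ∧ (F ∧ T)) ∧ F) ∧ ((F ∨ T) ∧ ((F ∧ T) ∧ (F ∧ T)))) ∧ ¬¬(F ∨ (F ∧ F))
  [1] (F ∧ ((F ∨ T) ∧ ((F ∧ T) ∧ (F ∧ T)))) ∧ ¬¬(F ∨ (F ∧ F))
  [2] F ∧ ¬¬(F ∨ (F ∧ F))
  [3] F

Answer: YES — reaches normal form F in 3 ≤ 5 steps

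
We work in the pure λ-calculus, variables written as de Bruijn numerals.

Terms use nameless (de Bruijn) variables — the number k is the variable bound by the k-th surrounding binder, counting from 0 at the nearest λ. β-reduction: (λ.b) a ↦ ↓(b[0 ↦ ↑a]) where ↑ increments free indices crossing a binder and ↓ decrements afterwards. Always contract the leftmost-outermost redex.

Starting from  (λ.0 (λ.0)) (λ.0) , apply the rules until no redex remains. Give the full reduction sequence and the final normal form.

Answer: normal form = λ.0  (in 2 steps)

Reduction:
  start: (λ.0 (λ.0)) (λ.0)
  [1] (λ.0) (λ.0)
  [2] λ.0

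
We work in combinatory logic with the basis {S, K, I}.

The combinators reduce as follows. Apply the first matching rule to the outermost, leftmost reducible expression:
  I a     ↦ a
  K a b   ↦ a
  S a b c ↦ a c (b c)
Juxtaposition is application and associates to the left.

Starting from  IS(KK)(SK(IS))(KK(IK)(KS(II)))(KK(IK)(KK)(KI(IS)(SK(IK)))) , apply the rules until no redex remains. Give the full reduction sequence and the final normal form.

  start: IS(KK)(SK(IS))(KK(IK)(KS(II)))(KK(IK)(KK)(KI(IS)(SK(IK))))
  →1  S(KK)(SK(IS))(KK(IK)(KS(II)))(KK(IK)(KK)(KI(IS)(SK(IK))))
  →2  KK(KK(IK)(KS(II)))(SK(IS)(KK(IK)(KS(II))))(KK(IK)(KK)(KI(IS)(SK(IK))))
  →3  K(SK(IS)(KK(IK)(KS(II))))(KK(IK)(KK)(KI(IS)(SK(IK))))
  →4  SK(IS)(KK(IK)(KS(II)))
  →5  K(KK(IK)(KS(II)))(IS(KK(IK)(KS(II))))
  →6  KK(IK)(KS(II))
  →7  K(KS(II))
  →8  KS

Answer: normal form = KS  (in 8 steps)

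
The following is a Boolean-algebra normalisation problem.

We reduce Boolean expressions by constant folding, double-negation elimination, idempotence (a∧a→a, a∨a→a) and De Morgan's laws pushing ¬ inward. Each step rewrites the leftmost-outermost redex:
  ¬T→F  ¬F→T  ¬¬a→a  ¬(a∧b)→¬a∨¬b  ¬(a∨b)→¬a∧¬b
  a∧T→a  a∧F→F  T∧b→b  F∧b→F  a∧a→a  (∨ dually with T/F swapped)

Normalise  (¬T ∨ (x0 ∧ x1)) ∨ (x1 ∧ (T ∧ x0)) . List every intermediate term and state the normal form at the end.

Answer: normal form = (x0 ∧ x1) ∨ (x1 ∧ x0)  (in 3 steps)

Derivation:
  start: (¬T ∨ (x0 ∧ x1)) ∨ (x1 ∧ (T ∧ x0))
  [1] (F ∨ (x0 ∧ x1)) ∨ (x1 ∧ (T ∧ x0))
  [2] (x0 ∧ x1) ∨ (x1 ∧ (T ∧ x0))
  [3] (x0 ∧ x1) ∨ (x1 ∧ x0)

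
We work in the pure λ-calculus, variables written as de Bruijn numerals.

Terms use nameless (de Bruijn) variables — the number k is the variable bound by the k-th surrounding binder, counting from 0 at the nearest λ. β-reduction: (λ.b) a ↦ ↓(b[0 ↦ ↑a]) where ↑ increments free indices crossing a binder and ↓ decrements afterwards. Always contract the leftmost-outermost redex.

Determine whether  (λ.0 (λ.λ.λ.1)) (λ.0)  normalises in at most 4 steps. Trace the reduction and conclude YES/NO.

  start: (λ.0 (λ.λ.λ.1)) (λ.0)
  [1] (λ.0) (λ.λ.λ.1)
  [2] λ.λ.λ.1

Answer: YES — reaches normal form λ.λ.λ.1 in 2 ≤ 4 steps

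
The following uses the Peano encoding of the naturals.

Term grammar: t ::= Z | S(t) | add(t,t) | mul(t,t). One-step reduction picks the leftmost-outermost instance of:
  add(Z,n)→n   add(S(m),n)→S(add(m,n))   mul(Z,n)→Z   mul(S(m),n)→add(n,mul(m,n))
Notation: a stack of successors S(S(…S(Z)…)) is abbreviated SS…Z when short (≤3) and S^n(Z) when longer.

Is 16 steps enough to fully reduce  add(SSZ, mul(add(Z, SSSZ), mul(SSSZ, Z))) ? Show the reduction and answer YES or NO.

Answer: NO — after 16 steps the term is S(S(add(mul(SSZ, Z), mul(SZ, mul(SSSZ, Z))))), not yet normal

Working:
  start: add(SSZ, mul(add(Z, SSSZ), mul(SSSZ, Z)))
  step 1: S(add(SZ, mul(add(Z, SSSZ), mul(SSSZ, Z))))
  step 2: S(S(add(Z, mul(add(Z, SSSZ), mul(SSSZ, Z)))))
  step 3: S(S(mul(add(Z, SSSZ), mul(SSSZ, Z))))
  step 4: S(S(mul(SSSZ, mul(SSSZ, Z))))
  step 5: S(S(add(mul(SSSZ, Z), mul(SSZ, mul(SSSZ, Z)))))
  step 6: S(S(add(add(Z, mul(SSZ, Z)), mul(SSZ, mul(SSSZ, Z)))))
  step 7: S(S(add(mul(SSZ, Z), mul(SSZ, mul(SSSZ, Z)))))
  step 8: S(S(add(add(Z, mul(SZ, Z)), mul(SSZ, mul(SSSZ, Z)))))
  step 9: S(S(add(mul(SZ, Z), mul(SSZ, mul(SSSZ, Z)))))
  step 10: S(S(add(add(Z, mul(Z, Z)), mul(SSZ, mul(SSSZ, Z)))))
  step 11: S(S(add(mul(Z, Z), mul(SSZ, mul(SSSZ, Z)))))
  step 12: S(S(add(Z, mul(SSZ, mul(SSSZ, Z)))))
  step 13: S(S(mul(SSZ, mul(SSSZ, Z))))
  step 14: S(S(add(mul(SSSZ, Z), mul(SZ, mul(SSSZ, Z)))))
  step 15: S(S(add(add(Z, mul(SSZ, Z)), mul(SZ, mul(SSSZ, Z)))))
  step 16: S(S(add(mul(SSZ, Z), mul(SZ, mul(SSSZ, Z)))))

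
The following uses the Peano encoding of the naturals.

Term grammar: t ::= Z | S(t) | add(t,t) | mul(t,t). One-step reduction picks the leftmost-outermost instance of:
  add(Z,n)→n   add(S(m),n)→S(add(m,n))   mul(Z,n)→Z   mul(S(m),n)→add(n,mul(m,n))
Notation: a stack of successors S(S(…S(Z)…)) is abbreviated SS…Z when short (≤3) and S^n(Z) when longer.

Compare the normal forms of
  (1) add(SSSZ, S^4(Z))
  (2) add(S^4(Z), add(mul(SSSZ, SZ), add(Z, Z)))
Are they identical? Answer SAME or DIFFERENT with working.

Term A:
  start: add(SSSZ, S^4(Z))
  [1] S(add(SSZ, S^4(Z)))
  [2] S(S(add(SZ, S^4(Z))))
  [3] S(S(S(add(Z, S^4(Z)))))
  [4] S^7(Z)

Term B:
  start: add(S^4(Z), add(mul(SSSZ, SZ), add(Z, Z)))
  [1] S(add(SSSZ, add(mul(SSSZ, SZ), add(Z, Z))))
  [2] S(S(add(SSZ, add(mul(SSSZ, SZ), add(Z, Z)))))
  [3] S(S(S(add(SZ, add(mul(SSSZ, SZ), add(Z, Z))))))
  [4] S(S(S(S(add(Z, add(mul(SSSZ, SZ), add(Z, Z)))))))
  [5] S(S(S(S(add(mul(SSSZ, SZ), add(Z, Z))))))
  [6] S(S(S(S(add(add(SZ, mul(SSZ, SZ)), add(Z, Z))))))
  [7] S(S(S(S(add(S(add(Z, mul(SSZ, SZ))), add(Z, Z))))))
  [8] S(S(S(S(S(add(add(Z, mul(SSZ, SZ)), add(Z, Z)))))))
  [9] S(S(S(S(S(add(mul(SSZ, SZ), add(Z, Z)))))))
  [10] S(S(S(S(S(add(add(SZ, mul(SZ, SZ)), add(Z, Z)))))))
  [11] S(S(S(S(S(add(S(add(Z, mul(SZ, SZ))), add(Z, Z)))))))
  [12] S(S(S(S(S(S(add(add(Z, mul(SZ, SZ)), add(Z, Z))))))))
  [13] S(S(S(S(S(S(add(mul(SZ, SZ), add(Z, Z))))))))
  [14] S(S(S(S(S(S(add(add(SZ, mul(Z, SZ)), add(Z, Z))))))))
  [15] S(S(S(S(S(S(add(S(add(Z, mul(Z, SZ))), add(Z, Z))))))))
  [16] S(S(S(S(S(S(S(add(add(Z, mul(Z, SZ)), add(Z, Z)))))))))
  [17] S(S(S(S(S(S(S(add(mul(Z, SZ), add(Z, Z)))))))))
  [18] S(S(S(S(S(S(S(add(Z, add(Z, Z)))))))))
  [19] S(S(S(S(S(S(S(add(Z, Z))))))))
  [20] S^7(Z)

Answer: SAME — A ⇓ S^7(Z), B ⇓ S^7(Z)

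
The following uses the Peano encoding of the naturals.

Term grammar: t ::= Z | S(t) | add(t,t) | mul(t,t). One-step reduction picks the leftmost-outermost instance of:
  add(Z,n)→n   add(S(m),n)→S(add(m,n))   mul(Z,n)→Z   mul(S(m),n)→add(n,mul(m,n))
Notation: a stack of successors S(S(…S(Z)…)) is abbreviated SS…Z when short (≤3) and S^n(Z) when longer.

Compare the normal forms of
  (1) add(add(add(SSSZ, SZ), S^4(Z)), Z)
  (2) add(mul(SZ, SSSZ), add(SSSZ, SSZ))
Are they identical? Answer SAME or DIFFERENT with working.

Term A:
  start: add(add(add(SSSZ, SZ), S^4(Z)), Z)
  [1] add(add(S(add(SSZ, SZ)), S^4(Z)), Z)
  [2] add(S(add(add(SSZ, SZ), S^4(Z))), Z)
  [3] S(add(add(add(SSZ, SZ), S^4(Z)), Z))
  [4] S(add(add(S(add(SZ, SZ)), S^4(Z)), Z))
  [5] S(add(S(add(add(SZ, SZ), S^4(Z))), Z))
  [6] S(S(add(add(add(SZ, SZ), S^4(Z)), Z)))
  [7] S(S(add(add(S(add(Z, SZ)), S^4(Z)), Z)))
  [8] S(S(add(S(add(add(Z, SZ), S^4(Z))), Z)))
  [9] S(S(S(add(add(add(Z, SZ), S^4(Z)), Z))))
  [10] S(S(S(add(add(SZ, S^4(Z)), Z))))
  [11] S(S(S(add(S(add(Z, S^4(Z))), Z))))
  [12] S(S(S(S(add(add(Z, S^4(Z)), Z)))))
  [13] S(S(S(S(add(S^4(Z), Z)))))
  [14] S(S(S(S(S(add(SSSZ, Z))))))
  [15] S(S(S(S(S(S(add(SSZ, Z)))))))
  [16] S(S(S(S(S(S(S(add(SZ, Z))))))))
  [17] S(S(S(S(S(S(S(S(add(Z, Z)))))))))
  [18] S^8(Z)

Term B:
  start: add(mul(SZ, SSSZ), add(SSSZ, SSZ))
  [1] add(add(SSSZ, mul(Z, SSSZ)), add(SSSZ, SSZ))
  [2] add(S(add(SSZ, mul(Z, SSSZ))), add(SSSZ, SSZ))
  [3] S(add(add(SSZ, mul(Z, SSSZ)), add(SSSZ, SSZ)))
  [4] S(add(S(add(SZ, mul(Z, SSSZ))), add(SSSZ, SSZ)))
  [5] S(S(add(add(SZ, mul(Z, SSSZ)), add(SSSZ, SSZ))))
  [6] S(S(add(S(add(Z, mul(Z, SSSZ))), add(SSSZ, SSZ))))
  [7] S(S(S(add(add(Z, mul(Z, SSSZ)), add(SSSZ, SSZ)))))
  [8] S(S(S(add(mul(Z, SSSZ), add(SSSZ, SSZ)))))
  [9] S(S(S(add(Z, add(SSSZ, SSZ)))))
  [10] S(S(S(add(SSSZ, SSZ))))
  [11] S(S(S(S(add(SSZ, SSZ)))))
  [12] S(S(S(S(S(add(SZ, SSZ))))))
  [13] S(S(S(S(S(S(add(Z, SSZ)))))))
  [14] S^8(Z)

Answer: SAME — A ⇓ S^8(Z), B ⇓ S^8(Z)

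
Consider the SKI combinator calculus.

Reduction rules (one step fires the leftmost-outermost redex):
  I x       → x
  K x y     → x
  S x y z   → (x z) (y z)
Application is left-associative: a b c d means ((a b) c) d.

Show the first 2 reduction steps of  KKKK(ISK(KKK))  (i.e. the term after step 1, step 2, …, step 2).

Answer: after 2 steps: K

Working:
  start: KKKK(ISK(KKK))
  →1  KK(ISK(KKK))
  →2  K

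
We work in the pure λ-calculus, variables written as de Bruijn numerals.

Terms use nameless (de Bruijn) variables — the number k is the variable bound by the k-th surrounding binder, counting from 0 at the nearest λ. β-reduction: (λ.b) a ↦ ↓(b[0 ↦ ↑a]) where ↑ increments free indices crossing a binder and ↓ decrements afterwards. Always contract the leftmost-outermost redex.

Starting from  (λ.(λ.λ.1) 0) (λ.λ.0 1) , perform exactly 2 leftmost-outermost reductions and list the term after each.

Answer: after 2 steps: λ.λ.λ.0 1

Reduction:
  start: (λ.(λ.λ.1) 0) (λ.λ.0 1)
  [1] (λ.λ.1) (λ.λ.0 1)
  [2] λ.λ.λ.0 1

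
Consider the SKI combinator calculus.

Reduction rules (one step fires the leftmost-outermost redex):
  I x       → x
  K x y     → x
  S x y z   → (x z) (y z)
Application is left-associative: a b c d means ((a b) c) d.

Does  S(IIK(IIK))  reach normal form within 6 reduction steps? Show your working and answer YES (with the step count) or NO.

  start: S(IIK(IIK))
  step 1: S(IK(IIK))
  step 2: S(K(IIK))
  step 3: S(K(IK))
  step 4: S(KK)

Answer: YES — reaches normal form S(KK) in 4 ≤ 6 steps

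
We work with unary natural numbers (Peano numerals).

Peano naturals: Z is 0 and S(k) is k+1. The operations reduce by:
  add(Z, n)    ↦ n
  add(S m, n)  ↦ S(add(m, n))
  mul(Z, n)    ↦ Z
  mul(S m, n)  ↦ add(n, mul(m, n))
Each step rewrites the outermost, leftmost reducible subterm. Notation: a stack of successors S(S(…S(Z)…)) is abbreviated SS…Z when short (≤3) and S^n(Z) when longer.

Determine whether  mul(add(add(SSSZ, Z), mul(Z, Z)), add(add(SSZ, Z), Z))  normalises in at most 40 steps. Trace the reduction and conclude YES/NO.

Answer: YES — reaches normal form S^6(Z) in 40 ≤ 40 steps

Derivation:
  start: mul(add(add(SSSZ, Z), mul(Z, Z)), add(add(SSZ, Z), Z))
  step 1: mul(add(S(add(SSZ, Z)), mul(Z, Z)), add(add(SSZ, Z), Z))
  step 2: mul(S(add(add(SSZ, Z), mul(Z, Z))), add(add(SSZ, Z), Z))
  step 3: add(add(add(SSZ, Z), Z), mul(add(add(SSZ, Z), mul(Z, Z)), add(add(SSZ, Z), Z)))
  step 4: add(add(S(add(SZ, Z)), Z), mul(add(add(SSZ, Z), mul(Z, Z)), add(add(SSZ, Z), Z)))
  step 5: add(S(add(add(SZ, Z), Z)), mul(add(add(SSZ, Z), mul(Z, Z)), add(add(SSZ, Z), Z)))
  step 6: S(add(add(add(SZ, Z), Z), mul(add(add(SSZ, Z), mul(Z, Z)), add(add(SSZ, Z), Z))))
  step 7: S(add(add(S(add(Z, Z)), Z), mul(add(add(SSZ, Z), mul(Z, Z)), add(add(SSZ, Z), Z))))
  step 8: S(add(S(add(add(Z, Z), Z)), mul(add(add(SSZ, Z), mul(Z, Z)), add(add(SSZ, Z), Z))))
  step 9: S(S(add(add(add(Z, Z), Z), mul(add(add(SSZ, Z), mul(Z, Z)), add(add(SSZ, Z), Z)))))
  step 10: S(S(add(add(Z, Z), mul(add(add(SSZ, Z), mul(Z, Z)), add(add(SSZ, Z), Z)))))
  step 11: S(S(add(Z, mul(add(add(SSZ, Z), mul(Z, Z)), add(add(SSZ, Z), Z)))))
  step 12: S(S(mul(add(add(SSZ, Z), mul(Z, Z)), add(add(SSZ, Z), Z))))
  step 13: S(S(mul(add(S(add(SZ, Z)), mul(Z, Z)), add(add(SSZ, Z), Z))))
  step 14: S(S(mul(S(add(add(SZ, Z), mul(Z, Z))), add(add(SSZ, Z), Z))))
  step 15: S(S(add(add(add(SSZ, Z), Z), mul(add(add(SZ, Z), mul(Z, Z)), add(add(SSZ, Z), Z)))))
  step 16: S(S(add(add(S(add(SZ, Z)), Z), mul(add(add(SZ, Z), mul(Z, Z)), add(add(SSZ, Z), Z)))))
  step 17: S(S(add(S(add(add(SZ, Z), Z)), mul(add(add(SZ, Z), mul(Z, Z)), add(add(SSZ, Z), Z)))))
  step 18: S(S(S(add(add(add(SZ, Z), Z), mul(add(add(SZ, Z), mul(Z, Z)), add(add(SSZ, Z), Z))))))
  step 19: S(S(S(add(add(S(add(Z, Z)), Z), mul(add(add(SZ, Z), mul(Z, Z)), add(add(SSZ, Z), Z))))))
  step 20: S(S(S(add(S(add(add(Z, Z), Z)), mul(add(add(SZ, Z), mul(Z, Z)), add(add(SSZ, Z), Z))))))
  step 21: S(S(S(S(add(add(add(Z, Z), Z), mul(add(add(SZ, Z), mul(Z, Z)), add(add(SSZ, Z), Z)))))))
  step 22: S(S(S(S(add(add(Z, Z), mul(add(add(SZ, Z), mul(Z, Z)), add(add(SSZ, Z), Z)))))))
  step 23: S(S(S(S(add(Z, mul(add(add(SZ, Z), mul(Z, Z)), add(add(SSZ, Z), Z)))))))
  step 24: S(S(S(S(mul(add(add(SZ, Z), mul(Z, Z)), add(add(SSZ, Z), Z))))))
  step 25: S(S(S(S(mul(add(S(add(Z, Z)), mul(Z, Z)), add(add(SSZ, Z), Z))))))
  step 26: S(S(S(S(mul(S(add(add(Z, Z), mul(Z, Z))), add(add(SSZ, Z), Z))))))
  step 27: S(S(S(S(add(add(add(SSZ, Z), Z), mul(add(add(Z, Z), mul(Z, Z)), add(add(SSZ, Z), Z)))))))
  step 28: S(S(S(S(add(add(S(add(SZ, Z)), Z), mul(add(add(Z, Z), mul(Z, Z)), add(add(SSZ, Z), Z)))))))
  step 29: S(S(S(S(add(S(add(add(SZ, Z), Z)), mul(add(add(Z, Z), mul(Z, Z)), add(add(SSZ, Z), Z)))))))
  step 30: S(S(S(S(S(add(add(add(SZ, Z), Z), mul(add(add(Z, Z), mul(Z, Z)), add(add(SSZ, Z), Z))))))))
  step 31: S(S(S(S(S(add(add(S(add(Z, Z)), Z), mul(add(add(Z, Z), mul(Z, Z)), add(add(SSZ, Z), Z))))))))
  step 32: S(S(S(S(S(add(S(add(add(Z, Z), Z)), mul(add(add(Z, Z), mul(Z, Z)), add(add(SSZ, Z), Z))))))))
  step 33: S(S(S(S(S(S(add(add(add(Z, Z), Z), mul(add(add(Z, Z), mul(Z, Z)), add(add(SSZ, Z), Z)))))))))
  step 34: S(S(S(S(S(S(add(add(Z, Z), mul(add(add(Z, Z), mul(Z, Z)), add(add(SSZ, Z), Z)))))))))
  step 35: S(S(S(S(S(S(add(Z, mul(add(add(Z, Z), mul(Z, Z)), add(add(SSZ, Z), Z)))))))))
  step 36: S(S(S(S(S(S(mul(add(add(Z, Z), mul(Z, Z)), add(add(SSZ, Z), Z))))))))
  step 37: S(S(S(S(S(S(mul(add(Z, mul(Z, Z)), add(add(SSZ, Z), Z))))))))
  step 38: S(S(S(S(S(S(mul(mul(Z, Z), add(add(SSZ, Z), Z))))))))
  step 39: S(S(S(S(S(S(mul(Z, add(add(SSZ, Z), Z))))))))
  step 40: S^6(Z)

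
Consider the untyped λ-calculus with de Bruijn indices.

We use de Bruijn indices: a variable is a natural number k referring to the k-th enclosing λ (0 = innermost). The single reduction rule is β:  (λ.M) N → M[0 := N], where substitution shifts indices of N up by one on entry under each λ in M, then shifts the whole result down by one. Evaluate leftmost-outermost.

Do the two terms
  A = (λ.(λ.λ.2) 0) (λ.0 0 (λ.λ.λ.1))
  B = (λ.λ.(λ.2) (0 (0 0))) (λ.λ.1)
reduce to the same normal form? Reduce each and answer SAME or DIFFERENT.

Term A:
  start: (λ.(λ.λ.2) 0) (λ.0 0 (λ.λ.λ.1))
  [1] (λ.λ.λ.0 0 (λ.λ.λ.1)) (λ.0 0 (λ.λ.λ.1))
  [2] λ.λ.0 0 (λ.λ.λ.1)

Term B:
  start: (λ.λ.(λ.2) (0 (0 0))) (λ.λ.1)
  [1] λ.(λ.λ.λ.1) (0 (0 0))
  [2] λ.λ.λ.1

Answer: DIFFERENT — A ⇓ λ.λ.0 0 (λ.λ.λ.1), B ⇓ λ.λ.λ.1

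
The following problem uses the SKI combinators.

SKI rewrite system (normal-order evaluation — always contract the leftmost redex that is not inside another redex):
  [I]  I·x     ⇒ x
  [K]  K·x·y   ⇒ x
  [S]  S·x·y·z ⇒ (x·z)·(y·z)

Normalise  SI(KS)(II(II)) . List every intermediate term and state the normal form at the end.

Answer: normal form = S  (in 7 steps)

Reduction:
  start: SI(KS)(II(II))
  →1  I(II(II))(KS(II(II)))
  →2  II(II)(KS(II(II)))
  →3  I(II)(KS(II(II)))
  →4  II(KS(II(II)))
  →5  I(KS(II(II)))
  →6  KS(II(II))
  →7  S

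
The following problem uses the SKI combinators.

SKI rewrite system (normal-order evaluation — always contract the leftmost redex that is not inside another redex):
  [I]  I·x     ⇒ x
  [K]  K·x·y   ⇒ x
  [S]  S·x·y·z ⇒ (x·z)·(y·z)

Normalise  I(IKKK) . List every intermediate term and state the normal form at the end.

Answer: normal form = K  (in 3 steps)

Derivation:
  start: I(IKKK)
  [1] IKKK
  [2] KKK
  [3] K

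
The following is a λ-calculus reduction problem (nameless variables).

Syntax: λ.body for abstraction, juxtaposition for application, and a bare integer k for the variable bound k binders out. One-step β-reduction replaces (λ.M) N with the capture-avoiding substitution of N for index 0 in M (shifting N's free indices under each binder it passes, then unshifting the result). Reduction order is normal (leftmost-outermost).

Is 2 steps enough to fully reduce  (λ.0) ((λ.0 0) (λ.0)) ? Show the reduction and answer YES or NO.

Answer: NO — after 2 steps the term is (λ.0) (λ.0), not yet normal

Derivation:
  start: (λ.0) ((λ.0 0) (λ.0))
  [1] (λ.0 0) (λ.0)
  [2] (λ.0) (λ.0)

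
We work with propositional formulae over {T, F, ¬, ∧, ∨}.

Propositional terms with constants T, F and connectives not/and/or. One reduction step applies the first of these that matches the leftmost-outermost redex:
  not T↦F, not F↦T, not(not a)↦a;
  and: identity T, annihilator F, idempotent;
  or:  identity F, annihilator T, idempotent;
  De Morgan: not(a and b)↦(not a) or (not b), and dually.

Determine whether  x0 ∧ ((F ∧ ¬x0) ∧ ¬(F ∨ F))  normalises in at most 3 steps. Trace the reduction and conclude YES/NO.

Answer: YES — reaches normal form F in 3 ≤ 3 steps

Derivation:
  start: x0 ∧ ((F ∧ ¬x0) ∧ ¬(F ∨ F))
  [1] x0 ∧ (F ∧ ¬(F ∨ F))
  [2] x0 ∧ F
  [3] F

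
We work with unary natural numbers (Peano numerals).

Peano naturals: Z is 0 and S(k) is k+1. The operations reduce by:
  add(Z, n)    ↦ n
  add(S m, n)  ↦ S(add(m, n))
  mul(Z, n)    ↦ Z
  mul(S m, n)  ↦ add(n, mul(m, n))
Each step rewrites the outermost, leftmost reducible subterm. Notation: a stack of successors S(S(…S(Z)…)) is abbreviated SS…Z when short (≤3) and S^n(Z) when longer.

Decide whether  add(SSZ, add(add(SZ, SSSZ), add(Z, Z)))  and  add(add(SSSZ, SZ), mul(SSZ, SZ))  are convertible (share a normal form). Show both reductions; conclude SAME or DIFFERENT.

Term A:
  start: add(SSZ, add(add(SZ, SSSZ), add(Z, Z)))
  step 1: S(add(SZ, add(add(SZ, SSSZ), add(Z, Z))))
  step 2: S(S(add(Z, add(add(SZ, SSSZ), add(Z, Z)))))
  step 3: S(S(add(add(SZ, SSSZ), add(Z, Z))))
  step 4: S(S(add(S(add(Z, SSSZ)), add(Z, Z))))
  step 5: S(S(S(add(add(Z, SSSZ), add(Z, Z)))))
  step 6: S(S(S(add(SSSZ, add(Z, Z)))))
  step 7: S(S(S(S(add(SSZ, add(Z, Z))))))
  step 8: S(S(S(S(S(add(SZ, add(Z, Z)))))))
  step 9: S(S(S(S(S(S(add(Z, add(Z, Z))))))))
  step 10: S(S(S(S(S(S(add(Z, Z)))))))
  step 11: S^6(Z)

Term B:
  start: add(add(SSSZ, SZ), mul(SSZ, SZ))
  step 1: add(S(add(SSZ, SZ)), mul(SSZ, SZ))
  step 2: S(add(add(SSZ, SZ), mul(SSZ, SZ)))
  step 3: S(add(S(add(SZ, SZ)), mul(SSZ, SZ)))
  step 4: S(S(add(add(SZ, SZ), mul(SSZ, SZ))))
  step 5: S(S(add(S(add(Z, SZ)), mul(SSZ, SZ))))
  step 6: S(S(S(add(add(Z, SZ), mul(SSZ, SZ)))))
  step 7: S(S(S(add(SZ, mul(SSZ, SZ)))))
  step 8: S(S(S(S(add(Z, mul(SSZ, SZ))))))
  step 9: S(S(S(S(mul(SSZ, SZ)))))
  step 10: S(S(S(S(add(SZ, mul(SZ, SZ))))))
  step 11: S(S(S(S(S(add(Z, mul(SZ, SZ)))))))
  step 12: S(S(S(S(S(mul(SZ, SZ))))))
  step 13: S(S(S(S(S(add(SZ, mul(Z, SZ)))))))
  step 14: S(S(S(S(S(S(add(Z, mul(Z, SZ))))))))
  step 15: S(S(S(S(S(S(mul(Z, SZ)))))))
  step 16: S^6(Z)

Answer: SAME — A ⇓ S^6(Z), B ⇓ S^6(Z)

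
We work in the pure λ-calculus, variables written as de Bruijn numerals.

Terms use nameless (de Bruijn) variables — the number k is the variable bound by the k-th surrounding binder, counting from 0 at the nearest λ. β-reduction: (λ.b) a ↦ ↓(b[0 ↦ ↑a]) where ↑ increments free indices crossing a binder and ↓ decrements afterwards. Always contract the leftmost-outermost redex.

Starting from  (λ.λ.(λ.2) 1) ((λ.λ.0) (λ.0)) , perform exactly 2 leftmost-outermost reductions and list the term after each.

  start: (λ.λ.(λ.2) 1) ((λ.λ.0) (λ.0))
  step 1: λ.(λ.(λ.λ.0) (λ.0)) ((λ.λ.0) (λ.0))
  step 2: λ.(λ.λ.0) (λ.0)

Answer: after 2 steps: λ.(λ.λ.0) (λ.0)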